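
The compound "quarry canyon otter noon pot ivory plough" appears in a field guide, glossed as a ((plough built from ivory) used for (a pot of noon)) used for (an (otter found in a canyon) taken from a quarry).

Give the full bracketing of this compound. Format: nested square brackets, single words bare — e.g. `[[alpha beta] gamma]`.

[[quarry [canyon otter]] [[noon pot] [ivory plough]]]

The outermost head in the paraphrase is "plough" (specifically "noon pot ivory plough"), modified by "quarry canyon otter".
Inside "quarry canyon otter": head "otter" (specifically "canyon otter"), modifier "quarry".
Inside "canyon otter": head "otter", modifier "canyon".
Inside "noon pot ivory plough": head "plough" (specifically "ivory plough"), modifier "noon pot".
Inside "noon pot": head "pot", modifier "noon".
Inside "ivory plough": head "plough", modifier "ivory".
Assembled: [[quarry [canyon otter]] [[noon pot] [ivory plough]]].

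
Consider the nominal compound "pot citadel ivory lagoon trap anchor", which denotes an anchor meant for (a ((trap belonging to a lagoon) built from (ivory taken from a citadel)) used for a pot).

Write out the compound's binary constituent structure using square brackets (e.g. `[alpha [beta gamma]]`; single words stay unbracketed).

[[pot [[citadel ivory] [lagoon trap]]] anchor]

At the top level: head "anchor"; modifier "pot citadel ivory lagoon trap".
"pot citadel ivory lagoon trap" → head "trap" (specifically "citadel ivory lagoon trap"), modifier "pot".
"citadel ivory lagoon trap" → head "trap" (specifically "lagoon trap"), modifier "citadel ivory".
"citadel ivory" → head "ivory", modifier "citadel".
"lagoon trap" → head "trap", modifier "lagoon".
Assembled: [[pot [[citadel ivory] [lagoon trap]]] anchor].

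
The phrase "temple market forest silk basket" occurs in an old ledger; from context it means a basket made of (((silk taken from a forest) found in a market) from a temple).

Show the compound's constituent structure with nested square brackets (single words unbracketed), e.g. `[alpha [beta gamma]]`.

At the top level: head "basket"; modifier "temple market forest silk".
Inside "temple market forest silk": head "silk" (specifically "market forest silk"), modifier "temple".
Inside "market forest silk": head "silk" (specifically "forest silk"), modifier "market".
Inside "forest silk": head "silk", modifier "forest".
Assembled: [[temple [market [forest silk]]] basket].

[[temple [market [forest silk]]] basket]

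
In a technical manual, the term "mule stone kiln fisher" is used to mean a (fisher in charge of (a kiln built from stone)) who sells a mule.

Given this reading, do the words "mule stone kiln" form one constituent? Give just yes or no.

no

The top-level split is [mule] [stone kiln fisher]; the full structure is [mule [[stone kiln] fisher]].
"mule stone kiln" straddles a constituent boundary, so it is not a single unit.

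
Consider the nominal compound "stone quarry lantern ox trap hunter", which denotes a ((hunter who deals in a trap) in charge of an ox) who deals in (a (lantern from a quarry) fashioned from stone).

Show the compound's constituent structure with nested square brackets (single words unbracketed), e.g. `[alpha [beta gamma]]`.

[[stone [quarry lantern]] [ox [trap hunter]]]

The outermost head in the paraphrase is "hunter" (specifically "ox trap hunter"), modified by "stone quarry lantern".
Inside "stone quarry lantern": head "lantern" (specifically "quarry lantern"), modifier "stone".
Inside "quarry lantern": head "lantern", modifier "quarry".
Inside "ox trap hunter": head "hunter" (specifically "trap hunter"), modifier "ox".
Inside "trap hunter": head "hunter", modifier "trap".
Putting it together: [[stone [quarry lantern]] [ox [trap hunter]]].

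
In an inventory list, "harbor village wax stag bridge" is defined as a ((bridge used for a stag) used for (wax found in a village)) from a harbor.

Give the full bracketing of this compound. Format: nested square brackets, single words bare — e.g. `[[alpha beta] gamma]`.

Whole compound: head "bridge" (specifically "village wax stag bridge"), modifier "harbor".
Within "village wax stag bridge", the head is "bridge" (specifically "stag bridge") and the modifier is "village wax".
Within "village wax", the head is "wax" and the modifier is "village".
Within "stag bridge", the head is "bridge" and the modifier is "stag".
Assembled: [harbor [[village wax] [stag bridge]]].

[harbor [[village wax] [stag bridge]]]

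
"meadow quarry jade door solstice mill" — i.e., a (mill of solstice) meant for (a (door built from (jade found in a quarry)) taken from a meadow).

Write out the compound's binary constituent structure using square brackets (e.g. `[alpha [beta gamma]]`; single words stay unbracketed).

The outermost head in the paraphrase is "mill" (specifically "solstice mill"), modified by "meadow quarry jade door".
"meadow quarry jade door" → head "door" (specifically "quarry jade door"), modifier "meadow".
"quarry jade door" → head "door", modifier "quarry jade".
"quarry jade" → head "jade", modifier "quarry".
"solstice mill" → head "mill", modifier "solstice".
Assembled: [[meadow [[quarry jade] door]] [solstice mill]].

[[meadow [[quarry jade] door]] [solstice mill]]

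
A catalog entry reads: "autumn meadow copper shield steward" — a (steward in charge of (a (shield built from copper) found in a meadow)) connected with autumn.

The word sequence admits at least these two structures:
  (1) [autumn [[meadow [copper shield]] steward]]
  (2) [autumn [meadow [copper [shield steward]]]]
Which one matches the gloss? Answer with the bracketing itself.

The paraphrase's head is the "steward" part ("meadow copper shield steward"); its modifier is "autumn".
That top-level split, carried through the inner groups, gives [autumn [[meadow [copper shield]] steward]].

[autumn [[meadow [copper shield]] steward]]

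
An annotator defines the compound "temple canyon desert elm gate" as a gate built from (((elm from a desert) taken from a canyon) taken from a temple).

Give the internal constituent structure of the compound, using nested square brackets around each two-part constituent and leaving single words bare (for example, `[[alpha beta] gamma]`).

The outermost head in the paraphrase is "gate", modified by "temple canyon desert elm".
Within "temple canyon desert elm", the head is "elm" (specifically "canyon desert elm") and the modifier is "temple".
Within "canyon desert elm", the head is "elm" (specifically "desert elm") and the modifier is "canyon".
Within "desert elm", the head is "elm" and the modifier is "desert".
So the structure is [[temple [canyon [desert elm]]] gate].

[[temple [canyon [desert elm]]] gate]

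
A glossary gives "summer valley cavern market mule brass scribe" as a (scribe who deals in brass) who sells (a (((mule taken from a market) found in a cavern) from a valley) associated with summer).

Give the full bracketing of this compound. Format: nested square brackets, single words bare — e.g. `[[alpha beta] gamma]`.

[[summer [valley [cavern [market mule]]]] [brass scribe]]

The outermost head in the paraphrase is "scribe" (specifically "brass scribe"), modified by "summer valley cavern market mule".
"summer valley cavern market mule" → head "mule" (specifically "valley cavern market mule"), modifier "summer".
"valley cavern market mule" → head "mule" (specifically "cavern market mule"), modifier "valley".
"cavern market mule" → head "mule" (specifically "market mule"), modifier "cavern".
"market mule" → head "mule", modifier "market".
"brass scribe" → head "scribe", modifier "brass".
So the structure is [[summer [valley [cavern [market mule]]]] [brass scribe]].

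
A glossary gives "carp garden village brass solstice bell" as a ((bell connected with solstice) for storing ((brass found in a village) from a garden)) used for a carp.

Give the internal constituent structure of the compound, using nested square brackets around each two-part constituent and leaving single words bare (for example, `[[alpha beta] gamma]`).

[carp [[garden [village brass]] [solstice bell]]]

At the top level: head "bell" (specifically "garden village brass solstice bell"); modifier "carp".
Within "garden village brass solstice bell", the head is "bell" (specifically "solstice bell") and the modifier is "garden village brass".
Within "garden village brass", the head is "brass" (specifically "village brass") and the modifier is "garden".
Within "village brass", the head is "brass" and the modifier is "village".
Within "solstice bell", the head is "bell" and the modifier is "solstice".
Assembled: [carp [[garden [village brass]] [solstice bell]]].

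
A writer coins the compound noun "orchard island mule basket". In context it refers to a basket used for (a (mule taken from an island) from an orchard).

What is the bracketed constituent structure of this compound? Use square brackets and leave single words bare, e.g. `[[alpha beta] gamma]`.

[[orchard [island mule]] basket]

At the top level: head "basket"; modifier "orchard island mule".
Inside "orchard island mule": head "mule" (specifically "island mule"), modifier "orchard".
Inside "island mule": head "mule", modifier "island".
Assembled: [[orchard [island mule]] basket].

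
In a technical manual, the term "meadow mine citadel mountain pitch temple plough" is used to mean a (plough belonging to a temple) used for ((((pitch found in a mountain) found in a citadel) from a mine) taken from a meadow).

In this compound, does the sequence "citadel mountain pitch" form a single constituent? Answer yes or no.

yes

The paraphrase groups the words so that "citadel mountain pitch" is one unit: it corresponds to a single parenthesized sub-phrase.
The full structure is [[meadow [mine [citadel [mountain pitch]]]] [temple plough]], in which [citadel mountain pitch] is a constituent.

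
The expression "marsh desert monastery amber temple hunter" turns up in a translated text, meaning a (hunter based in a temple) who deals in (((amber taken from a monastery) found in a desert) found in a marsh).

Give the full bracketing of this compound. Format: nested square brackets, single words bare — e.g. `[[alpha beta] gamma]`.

[[marsh [desert [monastery amber]]] [temple hunter]]

The outermost head in the paraphrase is "hunter" (specifically "temple hunter"), modified by "marsh desert monastery amber".
"marsh desert monastery amber" → head "amber" (specifically "desert monastery amber"), modifier "marsh".
"desert monastery amber" → head "amber" (specifically "monastery amber"), modifier "desert".
"monastery amber" → head "amber", modifier "monastery".
"temple hunter" → head "hunter", modifier "temple".
Assembled: [[marsh [desert [monastery amber]]] [temple hunter]].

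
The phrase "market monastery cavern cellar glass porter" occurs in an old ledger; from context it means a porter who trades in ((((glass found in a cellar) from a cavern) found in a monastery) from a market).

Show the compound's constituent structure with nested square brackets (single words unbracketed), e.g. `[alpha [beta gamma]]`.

[[market [monastery [cavern [cellar glass]]]] porter]

Overall it is a kind of porter; the modifier is "market monastery cavern cellar glass".
"market monastery cavern cellar glass" → head "glass" (specifically "monastery cavern cellar glass"), modifier "market".
"monastery cavern cellar glass" → head "glass" (specifically "cavern cellar glass"), modifier "monastery".
"cavern cellar glass" → head "glass" (specifically "cellar glass"), modifier "cavern".
"cellar glass" → head "glass", modifier "cellar".
Assembled: [[market [monastery [cavern [cellar glass]]]] porter].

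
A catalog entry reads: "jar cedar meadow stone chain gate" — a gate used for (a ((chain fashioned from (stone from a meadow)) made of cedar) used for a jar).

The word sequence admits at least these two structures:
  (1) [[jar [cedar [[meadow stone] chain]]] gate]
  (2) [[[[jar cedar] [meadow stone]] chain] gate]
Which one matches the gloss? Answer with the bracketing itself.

The paraphrase's head is the "gate" part ("gate"); its modifier is "jar cedar meadow stone chain".
That top-level split, carried through the inner groups, gives [[jar [cedar [[meadow stone] chain]]] gate].

[[jar [cedar [[meadow stone] chain]]] gate]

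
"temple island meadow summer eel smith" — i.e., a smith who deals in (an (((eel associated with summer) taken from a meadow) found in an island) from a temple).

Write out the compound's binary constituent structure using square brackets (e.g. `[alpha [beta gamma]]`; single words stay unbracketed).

Whole compound: head "smith", modifier "temple island meadow summer eel".
Inside "temple island meadow summer eel": head "eel" (specifically "island meadow summer eel"), modifier "temple".
Inside "island meadow summer eel": head "eel" (specifically "meadow summer eel"), modifier "island".
Inside "meadow summer eel": head "eel" (specifically "summer eel"), modifier "meadow".
Inside "summer eel": head "eel", modifier "summer".
Assembled: [[temple [island [meadow [summer eel]]]] smith].

[[temple [island [meadow [summer eel]]]] smith]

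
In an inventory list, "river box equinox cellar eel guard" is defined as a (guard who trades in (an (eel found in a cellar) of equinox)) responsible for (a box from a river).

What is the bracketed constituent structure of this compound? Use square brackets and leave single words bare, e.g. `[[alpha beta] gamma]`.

[[river box] [[equinox [cellar eel]] guard]]

The outermost head in the paraphrase is "guard" (specifically "equinox cellar eel guard"), modified by "river box".
Within "river box", the head is "box" and the modifier is "river".
Within "equinox cellar eel guard", the head is "guard" and the modifier is "equinox cellar eel".
Within "equinox cellar eel", the head is "eel" (specifically "cellar eel") and the modifier is "equinox".
Within "cellar eel", the head is "eel" and the modifier is "cellar".
Putting it together: [[river box] [[equinox [cellar eel]] guard]].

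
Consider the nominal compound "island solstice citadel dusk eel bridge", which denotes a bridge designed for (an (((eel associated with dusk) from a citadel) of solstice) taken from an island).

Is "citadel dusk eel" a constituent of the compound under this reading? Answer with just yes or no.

yes

The paraphrase groups the words so that "citadel dusk eel" is one unit: it corresponds to a single parenthesized sub-phrase.
The full structure is [[island [solstice [citadel [dusk eel]]]] bridge], in which [citadel dusk eel] is a constituent.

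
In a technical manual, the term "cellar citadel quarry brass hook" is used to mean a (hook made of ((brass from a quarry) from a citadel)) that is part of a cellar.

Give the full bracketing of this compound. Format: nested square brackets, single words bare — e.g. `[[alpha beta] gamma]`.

At the top level: head "hook" (specifically "citadel quarry brass hook"); modifier "cellar".
Inside "citadel quarry brass hook": head "hook", modifier "citadel quarry brass".
Inside "citadel quarry brass": head "brass" (specifically "quarry brass"), modifier "citadel".
Inside "quarry brass": head "brass", modifier "quarry".
So the structure is [cellar [[citadel [quarry brass]] hook]].

[cellar [[citadel [quarry brass]] hook]]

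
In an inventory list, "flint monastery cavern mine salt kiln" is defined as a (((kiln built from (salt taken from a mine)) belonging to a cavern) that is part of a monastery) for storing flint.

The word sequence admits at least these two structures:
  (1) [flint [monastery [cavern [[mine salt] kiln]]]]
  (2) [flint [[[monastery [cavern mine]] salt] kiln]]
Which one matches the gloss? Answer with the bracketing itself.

The paraphrase's head is the "kiln" part ("monastery cavern mine salt kiln"); its modifier is "flint".
That top-level split, carried through the inner groups, gives [flint [monastery [cavern [[mine salt] kiln]]]].

[flint [monastery [cavern [[mine salt] kiln]]]]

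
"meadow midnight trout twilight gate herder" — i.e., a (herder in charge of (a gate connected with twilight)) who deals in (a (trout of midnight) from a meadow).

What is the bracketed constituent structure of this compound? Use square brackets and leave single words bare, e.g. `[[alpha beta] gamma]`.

Overall it is a kind of herder (specifically "twilight gate herder"); the modifier is "meadow midnight trout".
"meadow midnight trout" → head "trout" (specifically "midnight trout"), modifier "meadow".
"midnight trout" → head "trout", modifier "midnight".
"twilight gate herder" → head "herder", modifier "twilight gate".
"twilight gate" → head "gate", modifier "twilight".
So the structure is [[meadow [midnight trout]] [[twilight gate] herder]].

[[meadow [midnight trout]] [[twilight gate] herder]]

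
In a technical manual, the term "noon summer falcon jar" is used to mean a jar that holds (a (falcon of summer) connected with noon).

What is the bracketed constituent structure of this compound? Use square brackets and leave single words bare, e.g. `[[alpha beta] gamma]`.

Overall it is a kind of jar; the modifier is "noon summer falcon".
Inside "noon summer falcon": head "falcon" (specifically "summer falcon"), modifier "noon".
Inside "summer falcon": head "falcon", modifier "summer".
So the structure is [[noon [summer falcon]] jar].

[[noon [summer falcon]] jar]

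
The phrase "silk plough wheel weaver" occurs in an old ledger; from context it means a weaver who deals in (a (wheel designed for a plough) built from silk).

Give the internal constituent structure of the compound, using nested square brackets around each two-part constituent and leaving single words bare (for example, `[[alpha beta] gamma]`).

[[silk [plough wheel]] weaver]

Overall it is a kind of weaver; the modifier is "silk plough wheel".
Inside "silk plough wheel": head "wheel" (specifically "plough wheel"), modifier "silk".
Inside "plough wheel": head "wheel", modifier "plough".
So the structure is [[silk [plough wheel]] weaver].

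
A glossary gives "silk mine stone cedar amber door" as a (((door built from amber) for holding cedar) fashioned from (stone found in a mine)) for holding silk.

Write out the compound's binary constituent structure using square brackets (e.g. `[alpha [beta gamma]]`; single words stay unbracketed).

[silk [[mine stone] [cedar [amber door]]]]

The outermost head in the paraphrase is "door" (specifically "mine stone cedar amber door"), modified by "silk".
"mine stone cedar amber door" → head "door" (specifically "cedar amber door"), modifier "mine stone".
"mine stone" → head "stone", modifier "mine".
"cedar amber door" → head "door" (specifically "amber door"), modifier "cedar".
"amber door" → head "door", modifier "amber".
So the structure is [silk [[mine stone] [cedar [amber door]]]].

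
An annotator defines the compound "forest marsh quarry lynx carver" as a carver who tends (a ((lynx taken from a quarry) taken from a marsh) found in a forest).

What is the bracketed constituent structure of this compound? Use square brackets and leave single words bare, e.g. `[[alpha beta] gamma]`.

[[forest [marsh [quarry lynx]]] carver]

Whole compound: head "carver", modifier "forest marsh quarry lynx".
"forest marsh quarry lynx" → head "lynx" (specifically "marsh quarry lynx"), modifier "forest".
"marsh quarry lynx" → head "lynx" (specifically "quarry lynx"), modifier "marsh".
"quarry lynx" → head "lynx", modifier "quarry".
Putting it together: [[forest [marsh [quarry lynx]]] carver].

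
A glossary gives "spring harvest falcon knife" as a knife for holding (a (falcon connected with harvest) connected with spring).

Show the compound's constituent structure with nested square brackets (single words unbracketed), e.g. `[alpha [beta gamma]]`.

[[spring [harvest falcon]] knife]

The outermost head in the paraphrase is "knife", modified by "spring harvest falcon".
"spring harvest falcon" → head "falcon" (specifically "harvest falcon"), modifier "spring".
"harvest falcon" → head "falcon", modifier "harvest".
So the structure is [[spring [harvest falcon]] knife].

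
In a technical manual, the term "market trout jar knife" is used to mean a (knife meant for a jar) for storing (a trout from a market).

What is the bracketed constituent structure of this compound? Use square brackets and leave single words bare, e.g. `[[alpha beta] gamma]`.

[[market trout] [jar knife]]

Overall it is a kind of knife (specifically "jar knife"); the modifier is "market trout".
"market trout" → head "trout", modifier "market".
"jar knife" → head "knife", modifier "jar".
So the structure is [[market trout] [jar knife]].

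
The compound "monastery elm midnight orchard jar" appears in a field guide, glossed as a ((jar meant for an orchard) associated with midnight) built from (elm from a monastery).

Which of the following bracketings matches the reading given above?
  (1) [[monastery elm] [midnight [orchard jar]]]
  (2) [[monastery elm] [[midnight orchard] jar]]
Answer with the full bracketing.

[[monastery elm] [midnight [orchard jar]]]

The paraphrase's head is the "jar" part ("midnight orchard jar"); its modifier is "monastery elm".
That top-level split, carried through the inner groups, gives [[monastery elm] [midnight [orchard jar]]].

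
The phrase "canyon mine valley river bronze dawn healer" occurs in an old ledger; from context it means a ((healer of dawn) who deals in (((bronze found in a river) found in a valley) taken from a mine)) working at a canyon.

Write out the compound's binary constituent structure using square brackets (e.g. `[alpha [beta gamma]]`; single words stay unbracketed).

[canyon [[mine [valley [river bronze]]] [dawn healer]]]

Overall it is a kind of healer (specifically "mine valley river bronze dawn healer"); the modifier is "canyon".
"mine valley river bronze dawn healer" → head "healer" (specifically "dawn healer"), modifier "mine valley river bronze".
"mine valley river bronze" → head "bronze" (specifically "valley river bronze"), modifier "mine".
"valley river bronze" → head "bronze" (specifically "river bronze"), modifier "valley".
"river bronze" → head "bronze", modifier "river".
"dawn healer" → head "healer", modifier "dawn".
So the structure is [canyon [[mine [valley [river bronze]]] [dawn healer]]].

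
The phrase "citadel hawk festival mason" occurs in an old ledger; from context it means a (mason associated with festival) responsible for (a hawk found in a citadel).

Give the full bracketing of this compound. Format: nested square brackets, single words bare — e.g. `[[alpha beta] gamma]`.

Overall it is a kind of mason (specifically "festival mason"); the modifier is "citadel hawk".
Inside "citadel hawk": head "hawk", modifier "citadel".
Inside "festival mason": head "mason", modifier "festival".
Putting it together: [[citadel hawk] [festival mason]].

[[citadel hawk] [festival mason]]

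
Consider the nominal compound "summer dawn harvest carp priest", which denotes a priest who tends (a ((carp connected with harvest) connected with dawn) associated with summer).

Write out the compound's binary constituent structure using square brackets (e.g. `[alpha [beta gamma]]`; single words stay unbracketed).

[[summer [dawn [harvest carp]]] priest]

At the top level: head "priest"; modifier "summer dawn harvest carp".
Within "summer dawn harvest carp", the head is "carp" (specifically "dawn harvest carp") and the modifier is "summer".
Within "dawn harvest carp", the head is "carp" (specifically "harvest carp") and the modifier is "dawn".
Within "harvest carp", the head is "carp" and the modifier is "harvest".
Assembled: [[summer [dawn [harvest carp]]] priest].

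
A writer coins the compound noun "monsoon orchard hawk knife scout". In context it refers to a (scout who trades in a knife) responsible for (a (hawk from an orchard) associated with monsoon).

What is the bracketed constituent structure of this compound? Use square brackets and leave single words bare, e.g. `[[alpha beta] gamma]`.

The outermost head in the paraphrase is "scout" (specifically "knife scout"), modified by "monsoon orchard hawk".
"monsoon orchard hawk" → head "hawk" (specifically "orchard hawk"), modifier "monsoon".
"orchard hawk" → head "hawk", modifier "orchard".
"knife scout" → head "scout", modifier "knife".
Putting it together: [[monsoon [orchard hawk]] [knife scout]].

[[monsoon [orchard hawk]] [knife scout]]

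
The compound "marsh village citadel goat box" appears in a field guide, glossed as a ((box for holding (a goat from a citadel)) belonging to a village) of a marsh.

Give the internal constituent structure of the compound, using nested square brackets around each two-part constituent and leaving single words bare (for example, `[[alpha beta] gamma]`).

[marsh [village [[citadel goat] box]]]

Whole compound: head "box" (specifically "village citadel goat box"), modifier "marsh".
Inside "village citadel goat box": head "box" (specifically "citadel goat box"), modifier "village".
Inside "citadel goat box": head "box", modifier "citadel goat".
Inside "citadel goat": head "goat", modifier "citadel".
Putting it together: [marsh [village [[citadel goat] box]]].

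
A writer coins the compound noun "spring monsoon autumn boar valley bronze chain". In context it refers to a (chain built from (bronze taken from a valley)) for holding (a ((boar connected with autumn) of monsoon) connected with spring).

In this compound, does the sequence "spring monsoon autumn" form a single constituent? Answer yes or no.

no

The top-level split is [spring monsoon autumn boar] [valley bronze chain]; the full structure is [[spring [monsoon [autumn boar]]] [[valley bronze] chain]].
"spring monsoon autumn" straddles a constituent boundary, so it is not a single unit.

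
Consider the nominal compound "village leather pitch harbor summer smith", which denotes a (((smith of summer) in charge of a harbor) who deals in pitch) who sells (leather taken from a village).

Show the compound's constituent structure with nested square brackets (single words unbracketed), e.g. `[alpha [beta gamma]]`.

[[village leather] [pitch [harbor [summer smith]]]]

At the top level: head "smith" (specifically "pitch harbor summer smith"); modifier "village leather".
Within "village leather", the head is "leather" and the modifier is "village".
Within "pitch harbor summer smith", the head is "smith" (specifically "harbor summer smith") and the modifier is "pitch".
Within "harbor summer smith", the head is "smith" (specifically "summer smith") and the modifier is "harbor".
Within "summer smith", the head is "smith" and the modifier is "summer".
So the structure is [[village leather] [pitch [harbor [summer smith]]]].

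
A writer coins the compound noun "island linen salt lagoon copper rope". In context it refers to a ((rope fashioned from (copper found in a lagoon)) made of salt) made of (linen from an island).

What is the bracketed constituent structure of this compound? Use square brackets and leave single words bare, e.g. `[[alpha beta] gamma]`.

Overall it is a kind of rope (specifically "salt lagoon copper rope"); the modifier is "island linen".
Inside "island linen": head "linen", modifier "island".
Inside "salt lagoon copper rope": head "rope" (specifically "lagoon copper rope"), modifier "salt".
Inside "lagoon copper rope": head "rope", modifier "lagoon copper".
Inside "lagoon copper": head "copper", modifier "lagoon".
So the structure is [[island linen] [salt [[lagoon copper] rope]]].

[[island linen] [salt [[lagoon copper] rope]]]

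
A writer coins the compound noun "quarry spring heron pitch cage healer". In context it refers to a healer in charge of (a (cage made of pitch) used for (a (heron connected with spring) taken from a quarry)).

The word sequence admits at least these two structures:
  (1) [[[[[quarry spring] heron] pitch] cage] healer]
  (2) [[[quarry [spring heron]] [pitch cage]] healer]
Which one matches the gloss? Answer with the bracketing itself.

The paraphrase's head is the "healer" part ("healer"); its modifier is "quarry spring heron pitch cage".
That top-level split, carried through the inner groups, gives [[[quarry [spring heron]] [pitch cage]] healer].

[[[quarry [spring heron]] [pitch cage]] healer]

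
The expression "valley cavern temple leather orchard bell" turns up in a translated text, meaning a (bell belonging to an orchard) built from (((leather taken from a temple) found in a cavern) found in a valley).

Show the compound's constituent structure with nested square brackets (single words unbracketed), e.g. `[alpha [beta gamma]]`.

[[valley [cavern [temple leather]]] [orchard bell]]

The outermost head in the paraphrase is "bell" (specifically "orchard bell"), modified by "valley cavern temple leather".
"valley cavern temple leather" → head "leather" (specifically "cavern temple leather"), modifier "valley".
"cavern temple leather" → head "leather" (specifically "temple leather"), modifier "cavern".
"temple leather" → head "leather", modifier "temple".
"orchard bell" → head "bell", modifier "orchard".
Assembled: [[valley [cavern [temple leather]]] [orchard bell]].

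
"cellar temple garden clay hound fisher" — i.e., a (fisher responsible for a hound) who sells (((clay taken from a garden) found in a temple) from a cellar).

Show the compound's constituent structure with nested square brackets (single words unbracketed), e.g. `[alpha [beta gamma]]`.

[[cellar [temple [garden clay]]] [hound fisher]]

Overall it is a kind of fisher (specifically "hound fisher"); the modifier is "cellar temple garden clay".
"cellar temple garden clay" → head "clay" (specifically "temple garden clay"), modifier "cellar".
"temple garden clay" → head "clay" (specifically "garden clay"), modifier "temple".
"garden clay" → head "clay", modifier "garden".
"hound fisher" → head "fisher", modifier "hound".
Assembled: [[cellar [temple [garden clay]]] [hound fisher]].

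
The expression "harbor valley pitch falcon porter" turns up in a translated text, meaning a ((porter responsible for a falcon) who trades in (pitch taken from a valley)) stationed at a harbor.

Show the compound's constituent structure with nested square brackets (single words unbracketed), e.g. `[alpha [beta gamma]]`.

Overall it is a kind of porter (specifically "valley pitch falcon porter"); the modifier is "harbor".
"valley pitch falcon porter" → head "porter" (specifically "falcon porter"), modifier "valley pitch".
"valley pitch" → head "pitch", modifier "valley".
"falcon porter" → head "porter", modifier "falcon".
Assembled: [harbor [[valley pitch] [falcon porter]]].

[harbor [[valley pitch] [falcon porter]]]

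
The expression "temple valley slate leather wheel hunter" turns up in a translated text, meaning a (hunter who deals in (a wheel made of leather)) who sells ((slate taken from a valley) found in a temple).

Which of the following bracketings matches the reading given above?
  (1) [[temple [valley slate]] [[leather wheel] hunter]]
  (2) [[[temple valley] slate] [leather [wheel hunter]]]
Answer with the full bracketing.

The paraphrase's head is the "hunter" part ("leather wheel hunter"); its modifier is "temple valley slate".
That top-level split, carried through the inner groups, gives [[temple [valley slate]] [[leather wheel] hunter]].

[[temple [valley slate]] [[leather wheel] hunter]]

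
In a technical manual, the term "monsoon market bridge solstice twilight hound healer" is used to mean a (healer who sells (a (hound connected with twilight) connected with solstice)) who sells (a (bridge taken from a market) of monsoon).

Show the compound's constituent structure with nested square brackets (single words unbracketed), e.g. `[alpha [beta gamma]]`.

[[monsoon [market bridge]] [[solstice [twilight hound]] healer]]

At the top level: head "healer" (specifically "solstice twilight hound healer"); modifier "monsoon market bridge".
Within "monsoon market bridge", the head is "bridge" (specifically "market bridge") and the modifier is "monsoon".
Within "market bridge", the head is "bridge" and the modifier is "market".
Within "solstice twilight hound healer", the head is "healer" and the modifier is "solstice twilight hound".
Within "solstice twilight hound", the head is "hound" (specifically "twilight hound") and the modifier is "solstice".
Within "twilight hound", the head is "hound" and the modifier is "twilight".
Putting it together: [[monsoon [market bridge]] [[solstice [twilight hound]] healer]].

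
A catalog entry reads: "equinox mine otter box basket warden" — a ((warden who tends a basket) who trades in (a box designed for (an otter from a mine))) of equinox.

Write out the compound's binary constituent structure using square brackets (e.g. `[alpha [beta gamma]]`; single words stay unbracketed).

The outermost head in the paraphrase is "warden" (specifically "mine otter box basket warden"), modified by "equinox".
Within "mine otter box basket warden", the head is "warden" (specifically "basket warden") and the modifier is "mine otter box".
Within "mine otter box", the head is "box" and the modifier is "mine otter".
Within "mine otter", the head is "otter" and the modifier is "mine".
Within "basket warden", the head is "warden" and the modifier is "basket".
Assembled: [equinox [[[mine otter] box] [basket warden]]].

[equinox [[[mine otter] box] [basket warden]]]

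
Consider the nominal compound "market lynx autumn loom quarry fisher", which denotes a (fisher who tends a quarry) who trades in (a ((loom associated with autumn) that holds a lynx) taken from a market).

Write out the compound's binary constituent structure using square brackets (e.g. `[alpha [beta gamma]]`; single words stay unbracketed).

At the top level: head "fisher" (specifically "quarry fisher"); modifier "market lynx autumn loom".
Within "market lynx autumn loom", the head is "loom" (specifically "lynx autumn loom") and the modifier is "market".
Within "lynx autumn loom", the head is "loom" (specifically "autumn loom") and the modifier is "lynx".
Within "autumn loom", the head is "loom" and the modifier is "autumn".
Within "quarry fisher", the head is "fisher" and the modifier is "quarry".
Assembled: [[market [lynx [autumn loom]]] [quarry fisher]].

[[market [lynx [autumn loom]]] [quarry fisher]]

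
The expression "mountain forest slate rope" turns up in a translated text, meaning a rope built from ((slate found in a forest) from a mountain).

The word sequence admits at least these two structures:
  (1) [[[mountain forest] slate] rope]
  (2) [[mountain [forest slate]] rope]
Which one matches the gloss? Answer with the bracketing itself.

[[mountain [forest slate]] rope]

The paraphrase's head is the "rope" part ("rope"); its modifier is "mountain forest slate".
That top-level split, carried through the inner groups, gives [[mountain [forest slate]] rope].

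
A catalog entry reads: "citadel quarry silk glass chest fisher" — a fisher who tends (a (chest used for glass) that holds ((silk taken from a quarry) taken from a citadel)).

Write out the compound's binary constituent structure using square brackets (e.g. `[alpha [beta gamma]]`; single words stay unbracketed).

[[[citadel [quarry silk]] [glass chest]] fisher]

Whole compound: head "fisher", modifier "citadel quarry silk glass chest".
Inside "citadel quarry silk glass chest": head "chest" (specifically "glass chest"), modifier "citadel quarry silk".
Inside "citadel quarry silk": head "silk" (specifically "quarry silk"), modifier "citadel".
Inside "quarry silk": head "silk", modifier "quarry".
Inside "glass chest": head "chest", modifier "glass".
So the structure is [[[citadel [quarry silk]] [glass chest]] fisher].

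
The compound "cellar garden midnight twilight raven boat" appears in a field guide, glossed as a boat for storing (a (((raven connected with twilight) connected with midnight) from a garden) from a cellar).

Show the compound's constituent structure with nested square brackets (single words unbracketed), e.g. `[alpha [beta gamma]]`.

The outermost head in the paraphrase is "boat", modified by "cellar garden midnight twilight raven".
"cellar garden midnight twilight raven" → head "raven" (specifically "garden midnight twilight raven"), modifier "cellar".
"garden midnight twilight raven" → head "raven" (specifically "midnight twilight raven"), modifier "garden".
"midnight twilight raven" → head "raven" (specifically "twilight raven"), modifier "midnight".
"twilight raven" → head "raven", modifier "twilight".
Putting it together: [[cellar [garden [midnight [twilight raven]]]] boat].

[[cellar [garden [midnight [twilight raven]]]] boat]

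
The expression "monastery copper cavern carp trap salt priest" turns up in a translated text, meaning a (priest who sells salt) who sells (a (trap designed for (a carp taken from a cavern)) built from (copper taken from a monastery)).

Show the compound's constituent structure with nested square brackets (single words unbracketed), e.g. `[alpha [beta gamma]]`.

[[[monastery copper] [[cavern carp] trap]] [salt priest]]

The outermost head in the paraphrase is "priest" (specifically "salt priest"), modified by "monastery copper cavern carp trap".
Inside "monastery copper cavern carp trap": head "trap" (specifically "cavern carp trap"), modifier "monastery copper".
Inside "monastery copper": head "copper", modifier "monastery".
Inside "cavern carp trap": head "trap", modifier "cavern carp".
Inside "cavern carp": head "carp", modifier "cavern".
Inside "salt priest": head "priest", modifier "salt".
Assembled: [[[monastery copper] [[cavern carp] trap]] [salt priest]].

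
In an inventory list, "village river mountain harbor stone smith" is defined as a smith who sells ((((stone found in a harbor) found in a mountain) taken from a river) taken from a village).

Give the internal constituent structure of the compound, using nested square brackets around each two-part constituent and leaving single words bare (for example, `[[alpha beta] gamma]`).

At the top level: head "smith"; modifier "village river mountain harbor stone".
"village river mountain harbor stone" → head "stone" (specifically "river mountain harbor stone"), modifier "village".
"river mountain harbor stone" → head "stone" (specifically "mountain harbor stone"), modifier "river".
"mountain harbor stone" → head "stone" (specifically "harbor stone"), modifier "mountain".
"harbor stone" → head "stone", modifier "harbor".
Putting it together: [[village [river [mountain [harbor stone]]]] smith].

[[village [river [mountain [harbor stone]]]] smith]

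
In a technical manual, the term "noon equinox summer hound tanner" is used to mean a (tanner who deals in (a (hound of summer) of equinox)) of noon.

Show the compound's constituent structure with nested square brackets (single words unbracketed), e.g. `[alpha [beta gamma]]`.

At the top level: head "tanner" (specifically "equinox summer hound tanner"); modifier "noon".
Within "equinox summer hound tanner", the head is "tanner" and the modifier is "equinox summer hound".
Within "equinox summer hound", the head is "hound" (specifically "summer hound") and the modifier is "equinox".
Within "summer hound", the head is "hound" and the modifier is "summer".
Assembled: [noon [[equinox [summer hound]] tanner]].

[noon [[equinox [summer hound]] tanner]]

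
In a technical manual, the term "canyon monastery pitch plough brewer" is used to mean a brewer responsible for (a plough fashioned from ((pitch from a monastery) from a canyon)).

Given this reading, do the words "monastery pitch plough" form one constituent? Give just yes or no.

no

The top-level split is [canyon monastery pitch plough] [brewer]; the full structure is [[[canyon [monastery pitch]] plough] brewer].
"monastery pitch plough" straddles a constituent boundary, so it is not a single unit.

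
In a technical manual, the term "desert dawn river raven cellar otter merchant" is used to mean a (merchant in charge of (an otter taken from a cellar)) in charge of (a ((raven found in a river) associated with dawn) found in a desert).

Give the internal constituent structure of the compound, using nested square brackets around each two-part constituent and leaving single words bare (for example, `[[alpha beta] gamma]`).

[[desert [dawn [river raven]]] [[cellar otter] merchant]]

Whole compound: head "merchant" (specifically "cellar otter merchant"), modifier "desert dawn river raven".
"desert dawn river raven" → head "raven" (specifically "dawn river raven"), modifier "desert".
"dawn river raven" → head "raven" (specifically "river raven"), modifier "dawn".
"river raven" → head "raven", modifier "river".
"cellar otter merchant" → head "merchant", modifier "cellar otter".
"cellar otter" → head "otter", modifier "cellar".
Putting it together: [[desert [dawn [river raven]]] [[cellar otter] merchant]].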